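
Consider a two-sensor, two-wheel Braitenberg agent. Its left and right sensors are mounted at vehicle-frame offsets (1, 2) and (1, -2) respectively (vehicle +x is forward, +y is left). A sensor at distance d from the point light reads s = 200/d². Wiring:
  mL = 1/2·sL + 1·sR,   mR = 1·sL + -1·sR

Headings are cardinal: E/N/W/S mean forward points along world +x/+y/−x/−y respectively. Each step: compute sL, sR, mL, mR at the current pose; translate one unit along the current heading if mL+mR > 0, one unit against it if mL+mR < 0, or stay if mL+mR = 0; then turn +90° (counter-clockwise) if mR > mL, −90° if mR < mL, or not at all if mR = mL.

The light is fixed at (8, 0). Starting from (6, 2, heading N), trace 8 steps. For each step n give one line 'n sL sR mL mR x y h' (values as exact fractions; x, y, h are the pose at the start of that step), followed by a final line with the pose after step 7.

n=0: pose=(6,2,N); sL=8, sR=200/9; mL=236/9, mR=-128/9; mL+mR=12 → advance +1; mR−mL=-364/9 → turn -1·90°
n=1: pose=(6,3,E); sL=100/13, sR=100; mL=1350/13, mR=-1200/13; mL+mR=150/13 → advance +1; mR−mL=-2550/13 → turn -1·90°
n=2: pose=(7,3,S); sL=40, sR=200/13; mL=460/13, mR=320/13; mL+mR=60 → advance +1; mR−mL=-140/13 → turn -1·90°
n=3: pose=(7,2,W); sL=50, sR=10; mL=35, mR=40; mL+mR=75 → advance +1; mR−mL=5 → turn +1·90°
n=4: pose=(6,2,S); sL=200, sR=200/17; mL=1900/17, mR=3200/17; mL+mR=300 → advance +1; mR−mL=1300/17 → turn +1·90°
n=5: pose=(6,1,E); sL=20, sR=100; mL=110, mR=-80; mL+mR=30 → advance +1; mR−mL=-190 → turn -1·90°
n=6: pose=(7,1,S); sL=200, sR=200/9; mL=1100/9, mR=1600/9; mL+mR=300 → advance +1; mR−mL=500/9 → turn +1·90°
n=7: pose=(7,0,E); sL=50, sR=50; mL=75, mR=0; mL+mR=75 → advance +1; mR−mL=-75 → turn -1·90°

0 8 200/9 236/9 -128/9 6 2 N
1 100/13 100 1350/13 -1200/13 6 3 E
2 40 200/13 460/13 320/13 7 3 S
3 50 10 35 40 7 2 W
4 200 200/17 1900/17 3200/17 6 2 S
5 20 100 110 -80 6 1 E
6 200 200/9 1100/9 1600/9 7 1 S
7 50 50 75 0 7 0 E
final 8 0 S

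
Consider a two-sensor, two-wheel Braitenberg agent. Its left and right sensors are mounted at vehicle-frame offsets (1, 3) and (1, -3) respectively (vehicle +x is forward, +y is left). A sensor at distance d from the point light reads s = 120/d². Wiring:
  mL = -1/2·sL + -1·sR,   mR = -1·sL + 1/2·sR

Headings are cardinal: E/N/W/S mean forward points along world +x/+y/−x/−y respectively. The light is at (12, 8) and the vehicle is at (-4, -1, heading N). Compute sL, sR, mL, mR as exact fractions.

left sensor world pos  = (-7, 0); dL² = 425
right sensor world pos = (-1, 0); dR² = 233
sL = 120/425 = 24/85
sR = 120/233 = 120/233
mL = -1/2·sL + -1·sR = -12996/19805
mR = -1·sL + 1/2·sR = -492/19805

24/85 120/233 -12996/19805 -492/19805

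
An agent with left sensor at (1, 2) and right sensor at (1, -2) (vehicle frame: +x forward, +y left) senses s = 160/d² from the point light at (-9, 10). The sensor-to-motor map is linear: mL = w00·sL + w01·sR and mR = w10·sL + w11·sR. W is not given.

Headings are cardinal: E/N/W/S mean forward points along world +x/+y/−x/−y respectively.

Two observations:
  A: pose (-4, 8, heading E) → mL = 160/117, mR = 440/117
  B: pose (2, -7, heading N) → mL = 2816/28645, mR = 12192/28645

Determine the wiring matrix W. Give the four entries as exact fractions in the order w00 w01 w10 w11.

1 -1 1/2 1/2

obs A: pose=(-4,8,E) → sL=40/9, sR=40/13, mL=160/117, mR=440/117
obs B: pose=(2,-7,N) → sL=160/337, sR=32/85, mL=2816/28645, mR=12192/28645
sensor matrix S = [[40/9, 40/13], [160/337, 32/85]]; det S = 142336/670293
solve [mL_A; mL_B] = S·[w00; w01] and [mR_A; mR_B] = S·[w10; w11]:
  w00 = 1, w01 = -1, w10 = 1/2, w11 = 1/2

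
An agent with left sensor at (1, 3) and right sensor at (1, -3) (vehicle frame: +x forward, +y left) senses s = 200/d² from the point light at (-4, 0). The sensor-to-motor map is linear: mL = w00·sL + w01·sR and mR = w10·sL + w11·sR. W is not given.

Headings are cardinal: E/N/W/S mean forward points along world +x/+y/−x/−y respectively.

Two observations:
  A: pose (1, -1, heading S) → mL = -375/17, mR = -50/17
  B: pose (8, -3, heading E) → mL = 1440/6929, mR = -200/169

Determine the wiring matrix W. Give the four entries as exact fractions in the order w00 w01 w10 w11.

1 -1 -1 0

obs A: pose=(1,-1,S) → sL=50/17, sR=25, mL=-375/17, mR=-50/17
obs B: pose=(8,-3,E) → sL=200/169, sR=40/41, mL=1440/6929, mR=-200/169
sensor matrix S = [[50/17, 25], [200/169, 40/41]]; det S = -3147000/117793
solve [mL_A; mL_B] = S·[w00; w01] and [mR_A; mR_B] = S·[w10; w11]:
  w00 = 1, w01 = -1, w10 = -1, w11 = 0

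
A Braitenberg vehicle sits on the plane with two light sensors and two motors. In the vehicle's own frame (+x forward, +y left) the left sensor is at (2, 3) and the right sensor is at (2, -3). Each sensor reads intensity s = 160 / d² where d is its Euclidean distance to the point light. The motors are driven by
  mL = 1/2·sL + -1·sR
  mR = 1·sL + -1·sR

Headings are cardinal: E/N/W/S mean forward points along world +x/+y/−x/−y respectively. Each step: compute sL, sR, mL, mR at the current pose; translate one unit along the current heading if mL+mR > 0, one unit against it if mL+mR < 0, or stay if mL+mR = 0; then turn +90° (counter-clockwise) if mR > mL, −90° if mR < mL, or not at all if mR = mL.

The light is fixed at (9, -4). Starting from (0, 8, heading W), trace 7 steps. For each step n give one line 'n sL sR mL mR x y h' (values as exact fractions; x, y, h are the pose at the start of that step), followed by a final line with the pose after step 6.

0 80/101 80/173 -1160/17473 5760/17473 0 8 W
1 160/149 160/269 -2320/40081 19200/40081 -1 8 S
2 8/13 5/4 -49/52 -33/52 -1 7 E
3 32/73 160/233 -7952/17009 -4224/17009 -2 7 N
4 80/109 80/169 -1960/18421 4800/18421 -2 6 W
5 32/29 160/289 -16/8381 4608/8381 -3 6 S
6 40/61 20/17 -880/1037 -540/1037 -3 5 E
final -4 5 N

n=0: pose=(0,8,W); sL=80/101, sR=80/173; mL=-1160/17473, mR=5760/17473; mL+mR=4600/17473 → advance +1; mR−mL=40/101 → turn +1·90°
n=1: pose=(-1,8,S); sL=160/149, sR=160/269; mL=-2320/40081, mR=19200/40081; mL+mR=16880/40081 → advance +1; mR−mL=80/149 → turn +1·90°
n=2: pose=(-1,7,E); sL=8/13, sR=5/4; mL=-49/52, mR=-33/52; mL+mR=-41/26 → advance -1; mR−mL=4/13 → turn +1·90°
n=3: pose=(-2,7,N); sL=32/73, sR=160/233; mL=-7952/17009, mR=-4224/17009; mL+mR=-12176/17009 → advance -1; mR−mL=16/73 → turn +1·90°
n=4: pose=(-2,6,W); sL=80/109, sR=80/169; mL=-1960/18421, mR=4800/18421; mL+mR=2840/18421 → advance +1; mR−mL=40/109 → turn +1·90°
n=5: pose=(-3,6,S); sL=32/29, sR=160/289; mL=-16/8381, mR=4608/8381; mL+mR=4592/8381 → advance +1; mR−mL=16/29 → turn +1·90°
n=6: pose=(-3,5,E); sL=40/61, sR=20/17; mL=-880/1037, mR=-540/1037; mL+mR=-1420/1037 → advance -1; mR−mL=20/61 → turn +1·90°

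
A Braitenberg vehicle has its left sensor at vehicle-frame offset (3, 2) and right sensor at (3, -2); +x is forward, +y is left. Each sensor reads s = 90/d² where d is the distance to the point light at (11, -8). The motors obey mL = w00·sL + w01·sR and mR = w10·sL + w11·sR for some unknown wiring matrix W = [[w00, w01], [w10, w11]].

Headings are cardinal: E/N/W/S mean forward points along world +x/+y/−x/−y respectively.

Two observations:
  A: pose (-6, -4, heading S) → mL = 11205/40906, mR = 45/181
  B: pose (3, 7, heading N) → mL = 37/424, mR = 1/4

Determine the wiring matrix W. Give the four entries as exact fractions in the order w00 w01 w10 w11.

1 -1/2 0 1

obs A: pose=(-6,-4,S) → sL=45/113, sR=45/181, mL=11205/40906, mR=45/181
obs B: pose=(3,7,N) → sL=45/212, sR=1/4, mL=37/424, mR=1/4
sensor matrix S = [[45/113, 45/181], [45/212, 1/4]]; det S = 50715/1084009
solve [mL_A; mL_B] = S·[w00; w01] and [mR_A; mR_B] = S·[w10; w11]:
  w00 = 1, w01 = -1/2, w10 = 0, w11 = 1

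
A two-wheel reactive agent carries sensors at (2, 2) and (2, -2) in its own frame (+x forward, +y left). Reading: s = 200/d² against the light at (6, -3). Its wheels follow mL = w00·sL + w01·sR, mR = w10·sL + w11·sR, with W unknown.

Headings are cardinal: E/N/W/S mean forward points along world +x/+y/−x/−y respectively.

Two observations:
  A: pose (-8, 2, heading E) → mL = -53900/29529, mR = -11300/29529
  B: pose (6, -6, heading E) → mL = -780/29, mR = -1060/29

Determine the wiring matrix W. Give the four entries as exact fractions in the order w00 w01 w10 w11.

obs A: pose=(-8,2,E) → sL=200/193, sR=200/153, mL=-53900/29529, mR=-11300/29529
obs B: pose=(6,-6,E) → sL=40, sR=200/29, mL=-780/29, mR=-1060/29
sensor matrix S = [[200/193, 200/153], [40, 200/29]]; det S = -38656000/856341
solve [mL_A; mL_B] = S·[w00; w01] and [mR_A; mR_B] = S·[w10; w11]:
  w00 = -1/2, w01 = -1, w10 = -1, w11 = 1/2

-1/2 -1 -1 1/2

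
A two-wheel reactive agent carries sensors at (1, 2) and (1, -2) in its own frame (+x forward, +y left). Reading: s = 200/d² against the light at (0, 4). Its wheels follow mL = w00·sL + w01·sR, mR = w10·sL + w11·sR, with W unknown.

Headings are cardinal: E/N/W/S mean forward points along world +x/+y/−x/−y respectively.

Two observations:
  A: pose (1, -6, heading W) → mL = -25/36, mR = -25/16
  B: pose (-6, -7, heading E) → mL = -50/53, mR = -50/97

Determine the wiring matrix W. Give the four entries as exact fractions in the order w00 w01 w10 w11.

-1/2 0 0 -1/2

obs A: pose=(1,-6,W) → sL=25/18, sR=25/8, mL=-25/36, mR=-25/16
obs B: pose=(-6,-7,E) → sL=100/53, sR=100/97, mL=-50/53, mR=-50/97
sensor matrix S = [[25/18, 25/8], [100/53, 100/97]]; det S = -413125/92538
solve [mL_A; mL_B] = S·[w00; w01] and [mR_A; mR_B] = S·[w10; w11]:
  w00 = -1/2, w01 = 0, w10 = 0, w11 = -1/2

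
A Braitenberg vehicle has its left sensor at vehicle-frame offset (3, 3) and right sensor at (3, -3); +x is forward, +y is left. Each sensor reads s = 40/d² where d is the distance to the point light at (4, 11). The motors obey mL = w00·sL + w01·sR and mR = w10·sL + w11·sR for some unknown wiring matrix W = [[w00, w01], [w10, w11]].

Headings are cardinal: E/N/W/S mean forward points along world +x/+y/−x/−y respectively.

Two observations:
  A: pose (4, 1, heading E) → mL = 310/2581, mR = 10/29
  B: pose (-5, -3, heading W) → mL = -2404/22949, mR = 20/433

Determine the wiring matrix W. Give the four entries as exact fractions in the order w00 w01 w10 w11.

obs A: pose=(4,1,E) → sL=20/29, sR=20/89, mL=310/2581, mR=10/29
obs B: pose=(-5,-3,W) → sL=40/433, sR=8/53, mL=-2404/22949, mR=20/433
sensor matrix S = [[20/29, 20/89], [40/433, 8/53]]; det S = 4936320/59231369
solve [mL_A; mL_B] = S·[w00; w01] and [mR_A; mR_B] = S·[w10; w11]:
  w00 = 1/2, w01 = -1, w10 = 1/2, w11 = 0

1/2 -1 1/2 0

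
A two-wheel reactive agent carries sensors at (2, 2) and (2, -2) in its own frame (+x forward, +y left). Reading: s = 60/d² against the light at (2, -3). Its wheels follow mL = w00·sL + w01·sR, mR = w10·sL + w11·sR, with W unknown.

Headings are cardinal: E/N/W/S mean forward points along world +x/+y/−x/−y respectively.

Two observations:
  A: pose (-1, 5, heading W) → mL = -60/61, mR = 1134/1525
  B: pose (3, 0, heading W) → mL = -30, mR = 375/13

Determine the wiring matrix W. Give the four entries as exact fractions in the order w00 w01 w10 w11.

obs A: pose=(-1,5,W) → sL=60/61, sR=12/25, mL=-60/61, mR=1134/1525
obs B: pose=(3,0,W) → sL=30, sR=30/13, mL=-30, mR=375/13
sensor matrix S = [[60/61, 12/25], [30, 30/13]]; det S = -48096/3965
solve [mL_A; mL_B] = S·[w00; w01] and [mR_A; mR_B] = S·[w10; w11]:
  w00 = -1, w01 = 0, w10 = 1, w11 = -1/2

-1 0 1 -1/2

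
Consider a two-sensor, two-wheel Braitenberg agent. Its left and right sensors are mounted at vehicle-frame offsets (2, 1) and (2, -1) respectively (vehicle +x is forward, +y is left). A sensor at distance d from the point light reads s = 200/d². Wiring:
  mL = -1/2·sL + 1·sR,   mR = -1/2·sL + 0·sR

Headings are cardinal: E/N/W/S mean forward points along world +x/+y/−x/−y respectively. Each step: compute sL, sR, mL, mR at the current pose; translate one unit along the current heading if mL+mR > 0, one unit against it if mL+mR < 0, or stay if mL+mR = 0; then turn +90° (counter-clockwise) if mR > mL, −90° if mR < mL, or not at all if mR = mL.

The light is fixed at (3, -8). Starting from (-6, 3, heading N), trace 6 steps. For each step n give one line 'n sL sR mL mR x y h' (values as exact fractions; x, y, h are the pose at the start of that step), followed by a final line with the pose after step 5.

n=0: pose=(-6,3,N); sL=200/269, sR=200/233; mL=30500/62677, mR=-100/269; mL+mR=7200/62677 → advance +1; mR−mL=-200/233 → turn -1·90°
n=1: pose=(-6,4,E); sL=100/109, sR=20/17; mL=1330/1853, mR=-50/109; mL+mR=480/1853 → advance +1; mR−mL=-20/17 → turn -1·90°
n=2: pose=(-5,4,S); sL=200/149, sR=200/181; mL=11700/26969, mR=-100/149; mL+mR=-6400/26969 → advance -1; mR−mL=-200/181 → turn -1·90°
n=3: pose=(-5,5,W); sL=50/61, sR=25/37; mL=600/2257, mR=-25/61; mL+mR=-325/2257 → advance -1; mR−mL=-25/37 → turn -1·90°
n=4: pose=(-4,5,N); sL=200/289, sR=200/261; mL=31700/75429, mR=-100/289; mL+mR=5600/75429 → advance +1; mR−mL=-200/261 → turn -1·90°
n=5: pose=(-4,6,E); sL=4/5, sR=100/97; mL=306/485, mR=-2/5; mL+mR=112/485 → advance +1; mR−mL=-100/97 → turn -1·90°

0 200/269 200/233 30500/62677 -100/269 -6 3 N
1 100/109 20/17 1330/1853 -50/109 -6 4 E
2 200/149 200/181 11700/26969 -100/149 -5 4 S
3 50/61 25/37 600/2257 -25/61 -5 5 W
4 200/289 200/261 31700/75429 -100/289 -4 5 N
5 4/5 100/97 306/485 -2/5 -4 6 E
final -3 6 S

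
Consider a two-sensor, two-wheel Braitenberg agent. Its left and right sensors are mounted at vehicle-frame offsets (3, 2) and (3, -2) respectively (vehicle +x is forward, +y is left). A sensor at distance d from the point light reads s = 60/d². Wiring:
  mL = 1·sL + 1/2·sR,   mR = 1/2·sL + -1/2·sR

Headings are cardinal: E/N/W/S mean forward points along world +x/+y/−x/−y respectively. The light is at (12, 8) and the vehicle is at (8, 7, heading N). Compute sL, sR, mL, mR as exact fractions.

left sensor world pos  = (6, 10); dL² = 40
right sensor world pos = (10, 10); dR² = 8
sL = 60/40 = 3/2
sR = 60/8 = 15/2
mL = 1·sL + 1/2·sR = 21/4
mR = 1/2·sL + -1/2·sR = -3

3/2 15/2 21/4 -3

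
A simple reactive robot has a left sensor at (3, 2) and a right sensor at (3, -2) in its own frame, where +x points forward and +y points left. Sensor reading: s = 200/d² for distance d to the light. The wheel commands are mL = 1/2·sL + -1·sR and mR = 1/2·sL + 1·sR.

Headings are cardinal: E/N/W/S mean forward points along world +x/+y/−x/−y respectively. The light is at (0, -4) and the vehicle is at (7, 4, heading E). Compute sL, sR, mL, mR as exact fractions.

1 25/17 -33/34 67/34

left sensor world pos  = (10, 6); dL² = 200
right sensor world pos = (10, 2); dR² = 136
sL = 200/200 = 1
sR = 200/136 = 25/17
mL = 1/2·sL + -1·sR = -33/34
mR = 1/2·sL + 1·sR = 67/34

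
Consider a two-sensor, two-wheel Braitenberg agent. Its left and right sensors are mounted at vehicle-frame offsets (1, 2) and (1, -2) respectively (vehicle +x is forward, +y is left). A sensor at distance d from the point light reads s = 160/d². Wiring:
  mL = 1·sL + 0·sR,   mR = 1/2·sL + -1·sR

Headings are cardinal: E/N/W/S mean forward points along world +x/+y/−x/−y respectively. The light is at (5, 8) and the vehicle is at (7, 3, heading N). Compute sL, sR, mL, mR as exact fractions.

left sensor world pos  = (5, 4); dL² = 16
right sensor world pos = (9, 4); dR² = 32
sL = 160/16 = 10
sR = 160/32 = 5
mL = 1·sL + 0·sR = 10
mR = 1/2·sL + -1·sR = 0

10 5 10 0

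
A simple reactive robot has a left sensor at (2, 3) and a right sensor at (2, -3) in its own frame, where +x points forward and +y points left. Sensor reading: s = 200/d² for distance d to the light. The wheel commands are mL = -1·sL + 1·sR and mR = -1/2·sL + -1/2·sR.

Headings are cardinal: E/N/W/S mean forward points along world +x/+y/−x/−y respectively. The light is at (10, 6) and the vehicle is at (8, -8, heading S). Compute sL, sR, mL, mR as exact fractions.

left sensor world pos  = (11, -10); dL² = 257
right sensor world pos = (5, -10); dR² = 281
sL = 200/257 = 200/257
sR = 200/281 = 200/281
mL = -1·sL + 1·sR = -4800/72217
mR = -1/2·sL + -1/2·sR = -53800/72217

200/257 200/281 -4800/72217 -53800/72217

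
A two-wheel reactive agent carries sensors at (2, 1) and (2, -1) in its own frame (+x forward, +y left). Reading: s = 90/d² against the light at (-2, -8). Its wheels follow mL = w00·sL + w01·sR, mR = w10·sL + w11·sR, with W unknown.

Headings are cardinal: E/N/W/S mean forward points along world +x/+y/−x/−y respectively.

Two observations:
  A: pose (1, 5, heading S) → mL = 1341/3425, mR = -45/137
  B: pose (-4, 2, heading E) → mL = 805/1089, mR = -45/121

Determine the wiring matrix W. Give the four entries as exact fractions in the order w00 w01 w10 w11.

obs A: pose=(1,5,S) → sL=90/137, sR=18/25, mL=1341/3425, mR=-45/137
obs B: pose=(-4,2,E) → sL=90/121, sR=10/9, mL=805/1089, mR=-45/121
sensor matrix S = [[90/137, 18/25], [90/121, 10/9]]; det S = 16112/82885
solve [mL_A; mL_B] = S·[w00; w01] and [mR_A; mR_B] = S·[w10; w11]:
  w00 = -1/2, w01 = 1, w10 = -1/2, w11 = 0

-1/2 1 -1/2 0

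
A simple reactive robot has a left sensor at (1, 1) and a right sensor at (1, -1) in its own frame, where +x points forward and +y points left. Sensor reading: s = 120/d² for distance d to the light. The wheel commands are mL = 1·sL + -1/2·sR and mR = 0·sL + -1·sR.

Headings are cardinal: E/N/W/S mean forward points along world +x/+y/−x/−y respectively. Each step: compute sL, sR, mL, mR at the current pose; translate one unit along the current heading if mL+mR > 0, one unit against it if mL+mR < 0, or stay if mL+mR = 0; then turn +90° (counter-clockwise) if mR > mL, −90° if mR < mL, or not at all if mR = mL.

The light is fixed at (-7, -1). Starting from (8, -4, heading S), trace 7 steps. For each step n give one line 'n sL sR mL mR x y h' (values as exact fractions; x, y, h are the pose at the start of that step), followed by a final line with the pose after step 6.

0 15/34 30/53 285/1802 -30/53 8 -4 S
1 24/41 120/197 2268/8077 -120/197 8 -3 W
2 60/113 12/29 1062/3277 -12/29 9 -3 N
3 120/293 24/61 3804/17873 -24/61 9 -4 E
4 15/34 30/53 285/1802 -30/53 8 -4 S
5 24/41 120/197 2268/8077 -120/197 8 -3 W
6 60/113 12/29 1062/3277 -12/29 9 -3 N
final 9 -4 E

n=0: pose=(8,-4,S); sL=15/34, sR=30/53; mL=285/1802, mR=-30/53; mL+mR=-735/1802 → advance -1; mR−mL=-1305/1802 → turn -1·90°
n=1: pose=(8,-3,W); sL=24/41, sR=120/197; mL=2268/8077, mR=-120/197; mL+mR=-2652/8077 → advance -1; mR−mL=-7188/8077 → turn -1·90°
n=2: pose=(9,-3,N); sL=60/113, sR=12/29; mL=1062/3277, mR=-12/29; mL+mR=-294/3277 → advance -1; mR−mL=-2418/3277 → turn -1·90°
n=3: pose=(9,-4,E); sL=120/293, sR=24/61; mL=3804/17873, mR=-24/61; mL+mR=-3228/17873 → advance -1; mR−mL=-10836/17873 → turn -1·90°
n=4: pose=(8,-4,S); sL=15/34, sR=30/53; mL=285/1802, mR=-30/53; mL+mR=-735/1802 → advance -1; mR−mL=-1305/1802 → turn -1·90°
n=5: pose=(8,-3,W); sL=24/41, sR=120/197; mL=2268/8077, mR=-120/197; mL+mR=-2652/8077 → advance -1; mR−mL=-7188/8077 → turn -1·90°
n=6: pose=(9,-3,N); sL=60/113, sR=12/29; mL=1062/3277, mR=-12/29; mL+mR=-294/3277 → advance -1; mR−mL=-2418/3277 → turn -1·90°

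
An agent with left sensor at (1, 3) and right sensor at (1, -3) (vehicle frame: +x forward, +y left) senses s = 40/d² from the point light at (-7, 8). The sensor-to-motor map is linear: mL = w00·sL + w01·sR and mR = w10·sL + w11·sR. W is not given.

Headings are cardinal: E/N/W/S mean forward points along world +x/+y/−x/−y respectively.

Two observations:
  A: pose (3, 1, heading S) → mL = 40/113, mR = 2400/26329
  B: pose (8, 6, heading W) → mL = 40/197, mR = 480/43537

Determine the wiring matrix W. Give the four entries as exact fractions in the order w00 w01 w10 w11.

obs A: pose=(3,1,S) → sL=40/233, sR=40/113, mL=40/113, mR=2400/26329
obs B: pose=(8,6,W) → sL=40/221, sR=40/197, mL=40/197, mR=480/43537
sensor matrix S = [[40/233, 40/113], [40/221, 40/197]]; det S = -33484800/1146285673
solve [mL_A; mL_B] = S·[w00; w01] and [mR_A; mR_B] = S·[w10; w11]:
  w00 = 0, w01 = 1, w10 = -1/2, w11 = 1/2

0 1 -1/2 1/2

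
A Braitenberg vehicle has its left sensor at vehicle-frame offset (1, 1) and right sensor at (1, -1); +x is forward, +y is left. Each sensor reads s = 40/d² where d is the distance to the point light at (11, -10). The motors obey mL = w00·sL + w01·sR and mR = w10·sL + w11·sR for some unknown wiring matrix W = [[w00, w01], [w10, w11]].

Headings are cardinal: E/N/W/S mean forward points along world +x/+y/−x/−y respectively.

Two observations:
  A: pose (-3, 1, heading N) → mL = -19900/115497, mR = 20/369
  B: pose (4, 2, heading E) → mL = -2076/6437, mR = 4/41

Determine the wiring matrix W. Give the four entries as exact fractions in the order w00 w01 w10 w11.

-1 -1/2 1/2 0

obs A: pose=(-3,1,N) → sL=40/369, sR=40/313, mL=-19900/115497, mR=20/369
obs B: pose=(4,2,E) → sL=8/41, sR=40/157, mL=-2076/6437, mR=4/41
sensor matrix S = [[40/369, 40/313], [8/41, 40/157]]; det S = 48640/18133029
solve [mL_A; mL_B] = S·[w00; w01] and [mR_A; mR_B] = S·[w10; w11]:
  w00 = -1, w01 = -1/2, w10 = 1/2, w11 = 0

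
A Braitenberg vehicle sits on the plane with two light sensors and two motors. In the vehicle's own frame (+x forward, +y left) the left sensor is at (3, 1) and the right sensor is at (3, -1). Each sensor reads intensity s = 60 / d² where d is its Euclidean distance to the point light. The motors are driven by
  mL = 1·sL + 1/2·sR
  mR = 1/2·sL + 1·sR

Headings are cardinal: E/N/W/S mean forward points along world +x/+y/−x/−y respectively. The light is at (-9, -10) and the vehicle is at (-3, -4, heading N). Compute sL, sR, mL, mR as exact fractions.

left sensor world pos  = (-4, -1); dL² = 106
right sensor world pos = (-2, -1); dR² = 130
sL = 60/106 = 30/53
sR = 60/130 = 6/13
mL = 1·sL + 1/2·sR = 549/689
mR = 1/2·sL + 1·sR = 513/689

30/53 6/13 549/689 513/689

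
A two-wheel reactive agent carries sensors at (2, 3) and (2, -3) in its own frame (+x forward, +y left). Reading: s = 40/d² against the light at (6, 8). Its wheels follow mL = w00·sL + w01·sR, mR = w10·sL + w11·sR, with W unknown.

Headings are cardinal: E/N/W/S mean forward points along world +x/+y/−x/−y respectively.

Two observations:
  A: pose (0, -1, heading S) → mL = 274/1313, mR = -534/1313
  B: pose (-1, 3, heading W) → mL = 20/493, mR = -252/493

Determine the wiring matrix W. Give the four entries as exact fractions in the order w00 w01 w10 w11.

1 -1/2 -1 -1/2

obs A: pose=(0,-1,S) → sL=4/13, sR=20/101, mL=274/1313, mR=-534/1313
obs B: pose=(-1,3,W) → sL=8/29, sR=8/17, mL=20/493, mR=-252/493
sensor matrix S = [[4/13, 20/101], [8/29, 8/17]]; det S = 58368/647309
solve [mL_A; mL_B] = S·[w00; w01] and [mR_A; mR_B] = S·[w10; w11]:
  w00 = 1, w01 = -1/2, w10 = -1, w11 = -1/2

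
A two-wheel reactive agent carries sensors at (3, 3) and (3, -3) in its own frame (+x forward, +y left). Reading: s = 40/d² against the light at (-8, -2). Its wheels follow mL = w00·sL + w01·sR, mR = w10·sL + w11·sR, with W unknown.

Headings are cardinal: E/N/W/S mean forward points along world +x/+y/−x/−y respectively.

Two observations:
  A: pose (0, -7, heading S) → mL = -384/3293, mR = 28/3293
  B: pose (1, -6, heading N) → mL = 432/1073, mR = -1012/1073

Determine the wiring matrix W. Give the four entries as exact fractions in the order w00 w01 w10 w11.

1/2 -1/2 -1 1/2

obs A: pose=(0,-7,S) → sL=8/37, sR=40/89, mL=-384/3293, mR=28/3293
obs B: pose=(1,-6,N) → sL=40/37, sR=8/29, mL=432/1073, mR=-1012/1073
sensor matrix S = [[8/37, 40/89], [40/37, 8/29]]; det S = -40704/95497
solve [mL_A; mL_B] = S·[w00; w01] and [mR_A; mR_B] = S·[w10; w11]:
  w00 = 1/2, w01 = -1/2, w10 = -1, w11 = 1/2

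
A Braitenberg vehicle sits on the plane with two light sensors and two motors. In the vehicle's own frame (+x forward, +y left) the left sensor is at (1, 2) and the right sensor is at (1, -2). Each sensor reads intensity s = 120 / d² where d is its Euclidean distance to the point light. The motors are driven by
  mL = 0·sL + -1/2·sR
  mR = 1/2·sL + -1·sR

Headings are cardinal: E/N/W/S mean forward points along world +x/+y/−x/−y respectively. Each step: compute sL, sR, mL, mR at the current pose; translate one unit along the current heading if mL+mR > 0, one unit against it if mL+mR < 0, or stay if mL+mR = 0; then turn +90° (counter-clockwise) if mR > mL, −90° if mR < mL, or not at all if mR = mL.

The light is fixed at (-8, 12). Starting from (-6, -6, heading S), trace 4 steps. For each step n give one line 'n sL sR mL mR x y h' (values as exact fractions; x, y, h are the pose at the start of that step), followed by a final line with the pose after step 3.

0 120/377 120/361 -60/361 -23580/136097 -6 -6 S
1 60/181 60/113 -30/113 -7470/20453 -6 -5 W
2 120/257 120/281 -60/281 -13980/72217 -5 -5 N
3 30/101 6/13 -3/13 -411/1313 -5 -6 W
final -4 -6 N

n=0: pose=(-6,-6,S); sL=120/377, sR=120/361; mL=-60/361, mR=-23580/136097; mL+mR=-46200/136097 → advance -1; mR−mL=-960/136097 → turn -1·90°
n=1: pose=(-6,-5,W); sL=60/181, sR=60/113; mL=-30/113, mR=-7470/20453; mL+mR=-12900/20453 → advance -1; mR−mL=-2040/20453 → turn -1·90°
n=2: pose=(-5,-5,N); sL=120/257, sR=120/281; mL=-60/281, mR=-13980/72217; mL+mR=-29400/72217 → advance -1; mR−mL=1440/72217 → turn +1·90°
n=3: pose=(-5,-6,W); sL=30/101, sR=6/13; mL=-3/13, mR=-411/1313; mL+mR=-714/1313 → advance -1; mR−mL=-108/1313 → turn -1·90°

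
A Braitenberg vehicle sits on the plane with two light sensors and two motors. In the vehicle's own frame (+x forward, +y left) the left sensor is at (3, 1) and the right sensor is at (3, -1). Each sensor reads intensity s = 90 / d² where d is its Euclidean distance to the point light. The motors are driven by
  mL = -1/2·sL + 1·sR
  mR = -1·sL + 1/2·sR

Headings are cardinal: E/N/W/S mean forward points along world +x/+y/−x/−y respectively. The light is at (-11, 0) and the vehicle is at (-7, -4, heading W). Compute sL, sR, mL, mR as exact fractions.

45/13 9 189/26 27/26

left sensor world pos  = (-10, -5); dL² = 26
right sensor world pos = (-10, -3); dR² = 10
sL = 90/26 = 45/13
sR = 90/10 = 9
mL = -1/2·sL + 1·sR = 189/26
mR = -1·sL + 1/2·sR = 27/26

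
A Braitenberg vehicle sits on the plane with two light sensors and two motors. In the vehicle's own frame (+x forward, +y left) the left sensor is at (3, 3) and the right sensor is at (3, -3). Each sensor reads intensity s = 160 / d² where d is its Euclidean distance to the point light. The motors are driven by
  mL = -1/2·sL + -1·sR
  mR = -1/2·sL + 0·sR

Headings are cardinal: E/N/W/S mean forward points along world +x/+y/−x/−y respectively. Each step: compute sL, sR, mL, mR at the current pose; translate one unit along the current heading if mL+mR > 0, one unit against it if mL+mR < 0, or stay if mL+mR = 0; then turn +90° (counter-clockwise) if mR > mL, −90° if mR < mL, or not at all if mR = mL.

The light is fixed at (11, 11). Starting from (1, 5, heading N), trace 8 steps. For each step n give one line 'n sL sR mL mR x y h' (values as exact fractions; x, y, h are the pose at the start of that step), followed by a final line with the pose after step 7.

0 80/89 80/29 -8280/2581 -40/89 1 5 N
1 160/269 32/37 -11568/9953 -80/269 1 4 W
2 20/17 40/61 -1290/1037 -10/17 2 4 S
3 32/9 160/117 -368/117 -16/9 2 5 E
4 80/89 80/29 -8280/2581 -40/89 1 5 N
5 160/269 32/37 -11568/9953 -80/269 1 4 W
6 20/17 40/61 -1290/1037 -10/17 2 4 S
7 32/9 160/117 -368/117 -16/9 2 5 E
final 1 5 N

n=0: pose=(1,5,N); sL=80/89, sR=80/29; mL=-8280/2581, mR=-40/89; mL+mR=-9440/2581 → advance -1; mR−mL=80/29 → turn +1·90°
n=1: pose=(1,4,W); sL=160/269, sR=32/37; mL=-11568/9953, mR=-80/269; mL+mR=-14528/9953 → advance -1; mR−mL=32/37 → turn +1·90°
n=2: pose=(2,4,S); sL=20/17, sR=40/61; mL=-1290/1037, mR=-10/17; mL+mR=-1900/1037 → advance -1; mR−mL=40/61 → turn +1·90°
n=3: pose=(2,5,E); sL=32/9, sR=160/117; mL=-368/117, mR=-16/9; mL+mR=-64/13 → advance -1; mR−mL=160/117 → turn +1·90°
n=4: pose=(1,5,N); sL=80/89, sR=80/29; mL=-8280/2581, mR=-40/89; mL+mR=-9440/2581 → advance -1; mR−mL=80/29 → turn +1·90°
n=5: pose=(1,4,W); sL=160/269, sR=32/37; mL=-11568/9953, mR=-80/269; mL+mR=-14528/9953 → advance -1; mR−mL=32/37 → turn +1·90°
n=6: pose=(2,4,S); sL=20/17, sR=40/61; mL=-1290/1037, mR=-10/17; mL+mR=-1900/1037 → advance -1; mR−mL=40/61 → turn +1·90°
n=7: pose=(2,5,E); sL=32/9, sR=160/117; mL=-368/117, mR=-16/9; mL+mR=-64/13 → advance -1; mR−mL=160/117 → turn +1·90°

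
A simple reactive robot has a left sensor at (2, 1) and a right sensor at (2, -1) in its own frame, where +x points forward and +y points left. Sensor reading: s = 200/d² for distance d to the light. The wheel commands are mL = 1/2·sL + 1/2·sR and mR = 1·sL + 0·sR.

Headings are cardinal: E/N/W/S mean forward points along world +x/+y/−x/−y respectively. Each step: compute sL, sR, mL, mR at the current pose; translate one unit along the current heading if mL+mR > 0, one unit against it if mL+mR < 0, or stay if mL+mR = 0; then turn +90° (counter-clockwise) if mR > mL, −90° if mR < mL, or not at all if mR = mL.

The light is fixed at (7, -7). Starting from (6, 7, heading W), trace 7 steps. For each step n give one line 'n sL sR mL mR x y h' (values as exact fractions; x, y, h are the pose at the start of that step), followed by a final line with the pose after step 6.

n=0: pose=(6,7,W); sL=100/89, sR=100/117; mL=10300/10413, mR=100/89; mL+mR=22000/10413 → advance +1; mR−mL=1400/10413 → turn +1·90°
n=1: pose=(5,7,S); sL=40/29, sR=200/153; mL=5960/4437, mR=40/29; mL+mR=12080/4437 → advance +1; mR−mL=160/4437 → turn +1·90°
n=2: pose=(5,6,E); sL=50/49, sR=25/18; mL=2125/1764, mR=50/49; mL+mR=3925/1764 → advance +1; mR−mL=-325/1764 → turn -1·90°
n=3: pose=(6,6,S); sL=200/121, sR=8/5; mL=984/605, mR=200/121; mL+mR=1984/605 → advance +1; mR−mL=16/605 → turn +1·90°
n=4: pose=(6,5,E); sL=20/17, sR=100/61; mL=1460/1037, mR=20/17; mL+mR=2680/1037 → advance +1; mR−mL=-240/1037 → turn -1·90°
n=5: pose=(7,5,S); sL=200/101, sR=200/101; mL=200/101, mR=200/101; mL+mR=400/101 → advance +1; mR−mL=0 → turn +0·90°
n=6: pose=(7,4,S); sL=100/41, sR=100/41; mL=100/41, mR=100/41; mL+mR=200/41 → advance +1; mR−mL=0 → turn +0·90°

0 100/89 100/117 10300/10413 100/89 6 7 W
1 40/29 200/153 5960/4437 40/29 5 7 S
2 50/49 25/18 2125/1764 50/49 5 6 E
3 200/121 8/5 984/605 200/121 6 6 S
4 20/17 100/61 1460/1037 20/17 6 5 E
5 200/101 200/101 200/101 200/101 7 5 S
6 100/41 100/41 100/41 100/41 7 4 S
final 7 3 S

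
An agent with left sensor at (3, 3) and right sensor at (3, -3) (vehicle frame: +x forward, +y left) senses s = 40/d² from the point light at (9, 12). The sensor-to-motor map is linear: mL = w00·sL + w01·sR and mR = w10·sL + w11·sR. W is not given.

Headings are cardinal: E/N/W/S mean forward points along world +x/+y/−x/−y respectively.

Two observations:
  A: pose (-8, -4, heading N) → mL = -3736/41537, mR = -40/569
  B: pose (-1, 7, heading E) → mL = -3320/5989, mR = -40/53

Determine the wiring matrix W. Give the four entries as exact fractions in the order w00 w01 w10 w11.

obs A: pose=(-8,-4,N) → sL=40/569, sR=8/73, mL=-3736/41537, mR=-40/569
obs B: pose=(-1,7,E) → sL=40/53, sR=40/113, mL=-3320/5989, mR=-40/53
sensor matrix S = [[40/569, 8/73], [40/53, 40/113]]; det S = -14384640/248765093
solve [mL_A; mL_B] = S·[w00; w01] and [mR_A; mR_B] = S·[w10; w11]:
  w00 = -1/2, w01 = -1/2, w10 = -1, w11 = 0

-1/2 -1/2 -1 0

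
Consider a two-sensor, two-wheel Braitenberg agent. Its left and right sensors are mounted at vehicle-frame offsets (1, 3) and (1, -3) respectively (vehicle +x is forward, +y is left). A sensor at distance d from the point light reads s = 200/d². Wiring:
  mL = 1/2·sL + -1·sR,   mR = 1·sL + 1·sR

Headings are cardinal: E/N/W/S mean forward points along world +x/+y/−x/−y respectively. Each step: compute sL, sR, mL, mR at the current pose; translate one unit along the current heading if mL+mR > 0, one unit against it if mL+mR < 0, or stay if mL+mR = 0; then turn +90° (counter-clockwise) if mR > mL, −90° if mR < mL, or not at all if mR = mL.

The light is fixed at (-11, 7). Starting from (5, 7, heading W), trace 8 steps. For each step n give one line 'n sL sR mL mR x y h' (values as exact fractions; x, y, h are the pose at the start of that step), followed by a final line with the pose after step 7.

n=0: pose=(5,7,W); sL=100/117, sR=100/117; mL=-50/117, mR=200/117; mL+mR=50/39 → advance +1; mR−mL=250/117 → turn +1·90°
n=1: pose=(4,7,S); sL=8/13, sR=40/29; mL=-404/377, mR=752/377; mL+mR=12/13 → advance +1; mR−mL=1156/377 → turn +1·90°
n=2: pose=(4,6,E); sL=10/13, sR=25/34; mL=-155/442, mR=665/442; mL+mR=15/13 → advance +1; mR−mL=410/221 → turn +1·90°
n=3: pose=(5,6,N); sL=200/169, sR=200/361; mL=2300/61009, mR=106000/61009; mL+mR=300/169 → advance +1; mR−mL=103700/61009 → turn +1·90°
n=4: pose=(5,7,W); sL=100/117, sR=100/117; mL=-50/117, mR=200/117; mL+mR=50/39 → advance +1; mR−mL=250/117 → turn +1·90°
n=5: pose=(4,7,S); sL=8/13, sR=40/29; mL=-404/377, mR=752/377; mL+mR=12/13 → advance +1; mR−mL=1156/377 → turn +1·90°
n=6: pose=(4,6,E); sL=10/13, sR=25/34; mL=-155/442, mR=665/442; mL+mR=15/13 → advance +1; mR−mL=410/221 → turn +1·90°
n=7: pose=(5,6,N); sL=200/169, sR=200/361; mL=2300/61009, mR=106000/61009; mL+mR=300/169 → advance +1; mR−mL=103700/61009 → turn +1·90°

0 100/117 100/117 -50/117 200/117 5 7 W
1 8/13 40/29 -404/377 752/377 4 7 S
2 10/13 25/34 -155/442 665/442 4 6 E
3 200/169 200/361 2300/61009 106000/61009 5 6 N
4 100/117 100/117 -50/117 200/117 5 7 W
5 8/13 40/29 -404/377 752/377 4 7 S
6 10/13 25/34 -155/442 665/442 4 6 E
7 200/169 200/361 2300/61009 106000/61009 5 6 N
final 5 7 W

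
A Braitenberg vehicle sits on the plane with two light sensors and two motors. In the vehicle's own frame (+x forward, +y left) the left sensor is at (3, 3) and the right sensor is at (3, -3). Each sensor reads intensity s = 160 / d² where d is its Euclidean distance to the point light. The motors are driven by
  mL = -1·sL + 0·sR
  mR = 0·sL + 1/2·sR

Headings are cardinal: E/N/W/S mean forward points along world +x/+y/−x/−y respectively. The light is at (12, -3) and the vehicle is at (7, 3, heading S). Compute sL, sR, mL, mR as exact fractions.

160/13 160/73 -160/13 80/73

left sensor world pos  = (10, 0); dL² = 13
right sensor world pos = (4, 0); dR² = 73
sL = 160/13 = 160/13
sR = 160/73 = 160/73
mL = -1·sL + 0·sR = -160/13
mR = 0·sL + 1/2·sR = 80/73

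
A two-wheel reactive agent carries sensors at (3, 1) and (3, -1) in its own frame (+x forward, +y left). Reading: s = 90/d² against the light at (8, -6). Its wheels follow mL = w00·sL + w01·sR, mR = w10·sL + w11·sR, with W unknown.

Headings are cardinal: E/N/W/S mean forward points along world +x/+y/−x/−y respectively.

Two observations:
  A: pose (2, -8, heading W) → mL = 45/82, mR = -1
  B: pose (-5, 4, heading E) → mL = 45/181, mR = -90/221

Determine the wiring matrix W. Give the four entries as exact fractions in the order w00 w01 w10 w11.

obs A: pose=(2,-8,W) → sL=1, sR=45/41, mL=45/82, mR=-1
obs B: pose=(-5,4,E) → sL=90/221, sR=90/181, mL=45/181, mR=-90/221
sensor matrix S = [[1, 45/41], [90/221, 90/181]]; det S = 82440/1640041
solve [mL_A; mL_B] = S·[w00; w01] and [mR_A; mR_B] = S·[w10; w11]:
  w00 = 0, w01 = 1/2, w10 = -1, w11 = 0

0 1/2 -1 0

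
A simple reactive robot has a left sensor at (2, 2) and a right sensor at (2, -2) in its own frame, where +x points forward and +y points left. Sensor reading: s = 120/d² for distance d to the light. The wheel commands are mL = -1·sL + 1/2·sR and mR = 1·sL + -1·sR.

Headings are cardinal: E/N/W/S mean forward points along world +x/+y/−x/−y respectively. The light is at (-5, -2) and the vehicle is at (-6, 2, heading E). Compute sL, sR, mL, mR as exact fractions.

left sensor world pos  = (-4, 4); dL² = 37
right sensor world pos = (-4, 0); dR² = 5
sL = 120/37 = 120/37
sR = 120/5 = 24
mL = -1·sL + 1/2·sR = 324/37
mR = 1·sL + -1·sR = -768/37

120/37 24 324/37 -768/37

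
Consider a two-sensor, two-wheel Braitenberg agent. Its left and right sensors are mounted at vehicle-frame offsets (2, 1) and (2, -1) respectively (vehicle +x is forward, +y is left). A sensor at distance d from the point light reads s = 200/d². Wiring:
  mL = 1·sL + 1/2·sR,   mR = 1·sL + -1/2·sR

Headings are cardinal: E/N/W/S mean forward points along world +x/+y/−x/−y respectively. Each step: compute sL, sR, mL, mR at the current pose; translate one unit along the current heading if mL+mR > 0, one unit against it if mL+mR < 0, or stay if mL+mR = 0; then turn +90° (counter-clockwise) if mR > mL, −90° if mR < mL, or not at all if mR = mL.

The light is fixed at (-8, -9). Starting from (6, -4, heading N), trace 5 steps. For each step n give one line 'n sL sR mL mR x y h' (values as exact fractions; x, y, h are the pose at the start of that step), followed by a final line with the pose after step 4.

0 100/109 100/137 19150/14933 8250/14933 6 -4 N
1 40/61 200/281 17340/17141 5140/17141 6 -3 E
2 25/34 50/53 2175/1802 475/1802 7 -3 S
3 40/37 40/41 2380/1517 900/1517 7 -4 W
4 100/109 100/137 19150/14933 8250/14933 6 -4 N
final 6 -3 E

n=0: pose=(6,-4,N); sL=100/109, sR=100/137; mL=19150/14933, mR=8250/14933; mL+mR=200/109 → advance +1; mR−mL=-100/137 → turn -1·90°
n=1: pose=(6,-3,E); sL=40/61, sR=200/281; mL=17340/17141, mR=5140/17141; mL+mR=80/61 → advance +1; mR−mL=-200/281 → turn -1·90°
n=2: pose=(7,-3,S); sL=25/34, sR=50/53; mL=2175/1802, mR=475/1802; mL+mR=25/17 → advance +1; mR−mL=-50/53 → turn -1·90°
n=3: pose=(7,-4,W); sL=40/37, sR=40/41; mL=2380/1517, mR=900/1517; mL+mR=80/37 → advance +1; mR−mL=-40/41 → turn -1·90°
n=4: pose=(6,-4,N); sL=100/109, sR=100/137; mL=19150/14933, mR=8250/14933; mL+mR=200/109 → advance +1; mR−mL=-100/137 → turn -1·90°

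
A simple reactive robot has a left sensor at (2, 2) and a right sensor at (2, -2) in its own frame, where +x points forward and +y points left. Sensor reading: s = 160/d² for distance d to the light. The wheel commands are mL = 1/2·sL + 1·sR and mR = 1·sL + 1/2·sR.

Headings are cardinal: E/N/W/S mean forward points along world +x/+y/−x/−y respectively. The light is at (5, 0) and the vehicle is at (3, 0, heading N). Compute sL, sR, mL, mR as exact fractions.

left sensor world pos  = (1, 2); dL² = 20
right sensor world pos = (5, 2); dR² = 4
sL = 160/20 = 8
sR = 160/4 = 40
mL = 1/2·sL + 1·sR = 44
mR = 1·sL + 1/2·sR = 28

8 40 44 28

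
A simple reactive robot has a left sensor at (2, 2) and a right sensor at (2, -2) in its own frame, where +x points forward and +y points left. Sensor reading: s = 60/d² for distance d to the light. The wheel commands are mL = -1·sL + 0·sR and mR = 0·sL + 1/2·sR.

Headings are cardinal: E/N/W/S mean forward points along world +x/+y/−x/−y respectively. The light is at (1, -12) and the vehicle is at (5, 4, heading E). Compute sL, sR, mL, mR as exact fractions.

left sensor world pos  = (7, 6); dL² = 360
right sensor world pos = (7, 2); dR² = 232
sL = 60/360 = 1/6
sR = 60/232 = 15/58
mL = -1·sL + 0·sR = -1/6
mR = 0·sL + 1/2·sR = 15/116

1/6 15/58 -1/6 15/116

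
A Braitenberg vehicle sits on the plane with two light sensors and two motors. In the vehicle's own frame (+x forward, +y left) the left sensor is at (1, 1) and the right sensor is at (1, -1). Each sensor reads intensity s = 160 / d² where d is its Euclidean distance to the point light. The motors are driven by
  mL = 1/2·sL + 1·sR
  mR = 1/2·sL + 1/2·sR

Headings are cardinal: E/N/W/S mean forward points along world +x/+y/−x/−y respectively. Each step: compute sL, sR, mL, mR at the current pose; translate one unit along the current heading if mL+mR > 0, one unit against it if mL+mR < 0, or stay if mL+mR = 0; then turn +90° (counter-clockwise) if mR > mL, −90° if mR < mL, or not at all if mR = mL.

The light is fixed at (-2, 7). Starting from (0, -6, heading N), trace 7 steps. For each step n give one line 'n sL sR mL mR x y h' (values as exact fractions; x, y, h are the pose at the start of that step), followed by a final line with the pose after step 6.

n=0: pose=(0,-6,N); sL=32/29, sR=160/153; mL=7088/4437, mR=4768/4437; mL+mR=3952/1479 → advance +1; mR−mL=-80/153 → turn -1·90°
n=1: pose=(0,-5,E); sL=16/13, sR=80/89; mL=1752/1157, mR=1232/1157; mL+mR=2984/1157 → advance +1; mR−mL=-40/89 → turn -1·90°
n=2: pose=(1,-5,S); sL=32/37, sR=160/173; mL=8688/6401, mR=5728/6401; mL+mR=14416/6401 → advance +1; mR−mL=-80/173 → turn -1·90°
n=3: pose=(1,-6,W); sL=4/5, sR=40/37; mL=274/185, mR=174/185; mL+mR=448/185 → advance +1; mR−mL=-20/37 → turn -1·90°
n=4: pose=(0,-6,N); sL=32/29, sR=160/153; mL=7088/4437, mR=4768/4437; mL+mR=3952/1479 → advance +1; mR−mL=-80/153 → turn -1·90°
n=5: pose=(0,-5,E); sL=16/13, sR=80/89; mL=1752/1157, mR=1232/1157; mL+mR=2984/1157 → advance +1; mR−mL=-40/89 → turn -1·90°
n=6: pose=(1,-5,S); sL=32/37, sR=160/173; mL=8688/6401, mR=5728/6401; mL+mR=14416/6401 → advance +1; mR−mL=-80/173 → turn -1·90°

0 32/29 160/153 7088/4437 4768/4437 0 -6 N
1 16/13 80/89 1752/1157 1232/1157 0 -5 E
2 32/37 160/173 8688/6401 5728/6401 1 -5 S
3 4/5 40/37 274/185 174/185 1 -6 W
4 32/29 160/153 7088/4437 4768/4437 0 -6 N
5 16/13 80/89 1752/1157 1232/1157 0 -5 E
6 32/37 160/173 8688/6401 5728/6401 1 -5 S
final 1 -6 W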